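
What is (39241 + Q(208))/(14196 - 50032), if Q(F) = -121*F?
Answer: -14073/35836 ≈ -0.39271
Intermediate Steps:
(39241 + Q(208))/(14196 - 50032) = (39241 - 121*208)/(14196 - 50032) = (39241 - 25168)/(-35836) = 14073*(-1/35836) = -14073/35836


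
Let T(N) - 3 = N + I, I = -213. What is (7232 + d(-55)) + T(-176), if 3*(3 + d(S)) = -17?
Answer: 20512/3 ≈ 6837.3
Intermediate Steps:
d(S) = -26/3 (d(S) = -3 + (⅓)*(-17) = -3 - 17/3 = -26/3)
T(N) = -210 + N (T(N) = 3 + (N - 213) = 3 + (-213 + N) = -210 + N)
(7232 + d(-55)) + T(-176) = (7232 - 26/3) + (-210 - 176) = 21670/3 - 386 = 20512/3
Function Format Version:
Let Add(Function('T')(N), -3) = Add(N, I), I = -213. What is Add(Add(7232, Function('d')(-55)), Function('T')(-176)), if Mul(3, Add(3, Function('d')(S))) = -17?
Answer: Rational(20512, 3) ≈ 6837.3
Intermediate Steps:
Function('d')(S) = Rational(-26, 3) (Function('d')(S) = Add(-3, Mul(Rational(1, 3), -17)) = Add(-3, Rational(-17, 3)) = Rational(-26, 3))
Function('T')(N) = Add(-210, N) (Function('T')(N) = Add(3, Add(N, -213)) = Add(3, Add(-213, N)) = Add(-210, N))
Add(Add(7232, Function('d')(-55)), Function('T')(-176)) = Add(Add(7232, Rational(-26, 3)), Add(-210, -176)) = Add(Rational(21670, 3), -386) = Rational(20512, 3)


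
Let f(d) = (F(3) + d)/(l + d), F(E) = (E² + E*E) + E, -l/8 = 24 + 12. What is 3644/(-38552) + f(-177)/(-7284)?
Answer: -257259599/2720373690 ≈ -0.094568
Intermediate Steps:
l = -288 (l = -8*(24 + 12) = -8*36 = -288)
F(E) = E + 2*E² (F(E) = (E² + E²) + E = 2*E² + E = E + 2*E²)
f(d) = (21 + d)/(-288 + d) (f(d) = (3*(1 + 2*3) + d)/(-288 + d) = (3*(1 + 6) + d)/(-288 + d) = (3*7 + d)/(-288 + d) = (21 + d)/(-288 + d))
3644/(-38552) + f(-177)/(-7284) = 3644/(-38552) + ((21 - 177)/(-288 - 177))/(-7284) = 3644*(-1/38552) + (-156/(-465))*(-1/7284) = -911/9638 - 1/465*(-156)*(-1/7284) = -911/9638 + (52/155)*(-1/7284) = -911/9638 - 13/282255 = -257259599/2720373690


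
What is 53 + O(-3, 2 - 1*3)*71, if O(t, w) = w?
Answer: -18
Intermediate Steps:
53 + O(-3, 2 - 1*3)*71 = 53 + (2 - 1*3)*71 = 53 + (2 - 3)*71 = 53 - 1*71 = 53 - 71 = -18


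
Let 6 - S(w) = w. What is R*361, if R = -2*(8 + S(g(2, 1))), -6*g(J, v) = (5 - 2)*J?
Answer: -10830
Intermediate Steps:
g(J, v) = -J/2 (g(J, v) = -(5 - 2)*J/6 = -J/2)
S(w) = 6 - w
R = -30 (R = -2*(8 + (6 - (-1)*2/2)) = -2*(8 + (6 - 1*(-1))) = -2*(8 + (6 + 1)) = -2*(8 + 7) = -2*15 = -30)
R*361 = -30*361 = -10830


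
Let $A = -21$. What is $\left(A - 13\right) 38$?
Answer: $-1292$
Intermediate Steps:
$\left(A - 13\right) 38 = \left(-21 - 13\right) 38 = \left(-34\right) 38 = -1292$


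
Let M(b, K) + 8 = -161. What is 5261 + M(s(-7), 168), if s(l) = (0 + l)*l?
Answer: 5092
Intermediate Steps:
s(l) = l**2 (s(l) = l*l = l**2)
M(b, K) = -169 (M(b, K) = -8 - 161 = -169)
5261 + M(s(-7), 168) = 5261 - 169 = 5092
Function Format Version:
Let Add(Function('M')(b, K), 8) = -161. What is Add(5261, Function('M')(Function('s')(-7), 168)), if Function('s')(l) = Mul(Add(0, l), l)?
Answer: 5092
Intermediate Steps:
Function('s')(l) = Pow(l, 2) (Function('s')(l) = Mul(l, l) = Pow(l, 2))
Function('M')(b, K) = -169 (Function('M')(b, K) = Add(-8, -161) = -169)
Add(5261, Function('M')(Function('s')(-7), 168)) = Add(5261, -169) = 5092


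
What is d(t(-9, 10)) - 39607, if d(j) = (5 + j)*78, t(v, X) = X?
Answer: -38437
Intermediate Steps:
d(j) = 390 + 78*j
d(t(-9, 10)) - 39607 = (390 + 78*10) - 39607 = (390 + 780) - 39607 = 1170 - 39607 = -38437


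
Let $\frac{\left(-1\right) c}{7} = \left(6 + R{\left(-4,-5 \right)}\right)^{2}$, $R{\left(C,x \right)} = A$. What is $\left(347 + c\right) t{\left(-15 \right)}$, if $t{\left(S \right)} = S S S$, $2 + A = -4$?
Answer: $-1171125$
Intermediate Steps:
$A = -6$ ($A = -2 - 4 = -6$)
$R{\left(C,x \right)} = -6$
$t{\left(S \right)} = S^{3}$ ($t{\left(S \right)} = S S^{2} = S^{3}$)
$c = 0$ ($c = - 7 \left(6 - 6\right)^{2} = - 7 \cdot 0^{2} = \left(-7\right) 0 = 0$)
$\left(347 + c\right) t{\left(-15 \right)} = \left(347 + 0\right) \left(-15\right)^{3} = 347 \left(-3375\right) = -1171125$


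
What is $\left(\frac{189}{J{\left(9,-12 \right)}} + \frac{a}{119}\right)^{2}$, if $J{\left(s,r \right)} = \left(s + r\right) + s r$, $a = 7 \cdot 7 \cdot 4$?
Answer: $\frac{1225}{395641} \approx 0.0030962$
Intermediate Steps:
$a = 196$ ($a = 49 \cdot 4 = 196$)
$J{\left(s,r \right)} = r + s + r s$ ($J{\left(s,r \right)} = \left(r + s\right) + r s = r + s + r s$)
$\left(\frac{189}{J{\left(9,-12 \right)}} + \frac{a}{119}\right)^{2} = \left(\frac{189}{-12 + 9 - 108} + \frac{196}{119}\right)^{2} = \left(\frac{189}{-12 + 9 - 108} + 196 \cdot \frac{1}{119}\right)^{2} = \left(\frac{189}{-111} + \frac{28}{17}\right)^{2} = \left(189 \left(- \frac{1}{111}\right) + \frac{28}{17}\right)^{2} = \left(- \frac{63}{37} + \frac{28}{17}\right)^{2} = \left(- \frac{35}{629}\right)^{2} = \frac{1225}{395641}$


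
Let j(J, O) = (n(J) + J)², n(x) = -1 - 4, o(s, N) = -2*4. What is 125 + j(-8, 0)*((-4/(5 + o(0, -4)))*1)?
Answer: 1051/3 ≈ 350.33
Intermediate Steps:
o(s, N) = -8
n(x) = -5
j(J, O) = (-5 + J)²
125 + j(-8, 0)*((-4/(5 + o(0, -4)))*1) = 125 + (-5 - 8)²*((-4/(5 - 8))*1) = 125 + (-13)²*((-4/(-3))*1) = 125 + 169*(-⅓*(-4)*1) = 125 + 169*((4/3)*1) = 125 + 169*(4/3) = 125 + 676/3 = 1051/3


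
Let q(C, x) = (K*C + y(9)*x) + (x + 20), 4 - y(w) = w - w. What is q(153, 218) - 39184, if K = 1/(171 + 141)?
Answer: -3959645/104 ≈ -38074.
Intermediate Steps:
y(w) = 4 (y(w) = 4 - (w - w) = 4 - 1*0 = 4 + 0 = 4)
K = 1/312 ≈ 0.0032051
q(C, x) = 20 + 5*x + C/312 (q(C, x) = (C/312 + 4*x) + (x + 20) = (4*x + C/312) + (20 + x) = 20 + 5*x + C/312)
q(153, 218) - 39184 = (20 + 5*218 + (1/312)*153) - 39184 = (20 + 1090 + 51/104) - 39184 = 115491/104 - 39184 = -3959645/104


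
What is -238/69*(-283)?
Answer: 67354/69 ≈ 976.14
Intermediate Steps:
-238/69*(-283) = 67354/69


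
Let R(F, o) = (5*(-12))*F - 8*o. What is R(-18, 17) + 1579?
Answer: 2523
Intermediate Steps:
R(F, o) = -60*F - 8*o
R(-18, 17) + 1579 = (-60*(-18) - 8*17) + 1579 = (1080 - 136) + 1579 = 944 + 1579 = 2523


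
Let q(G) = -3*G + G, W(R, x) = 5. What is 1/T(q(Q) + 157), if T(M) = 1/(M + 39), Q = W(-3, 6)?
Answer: 186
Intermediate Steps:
Q = 5
q(G) = -2*G
T(M) = 1/(39 + M)
1/T(q(Q) + 157) = 1/(1/(39 + (-2*5 + 157))) = 1/(1/(39 + (-10 + 157))) = 1/(1/(39 + 147)) = 1/(1/186) = 186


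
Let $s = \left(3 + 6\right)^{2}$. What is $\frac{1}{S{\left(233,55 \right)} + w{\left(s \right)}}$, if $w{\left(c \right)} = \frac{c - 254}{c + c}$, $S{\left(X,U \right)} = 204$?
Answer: $\frac{162}{32875} \approx 0.0049278$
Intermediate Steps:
$s = 81$ ($s = 9^{2} = 81$)
$w{\left(c \right)} = \frac{-254 + c}{2 c}$
$\frac{1}{S{\left(233,55 \right)} + w{\left(s \right)}} = \frac{1}{204 + \frac{-254 + 81}{2 \cdot 81}} = \frac{1}{204 + \frac{1}{2} \cdot \frac{1}{81} \left(-173\right)} = \frac{1}{204 - \frac{173}{162}} = \frac{1}{\frac{32875}{162}} = \frac{162}{32875}$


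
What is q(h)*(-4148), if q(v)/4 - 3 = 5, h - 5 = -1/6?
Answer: -132736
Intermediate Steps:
h = 29/6 (h = 5 - 1/6 = 5 - 1*⅙ = 5 - ⅙ = 29/6 ≈ 4.8333)
q(v) = 32 (q(v) = 12 + 4*5 = 12 + 20 = 32)
q(h)*(-4148) = 32*(-4148) = -132736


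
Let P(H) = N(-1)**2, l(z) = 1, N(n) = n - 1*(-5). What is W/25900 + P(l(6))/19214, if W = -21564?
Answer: -51739537/62205325 ≈ -0.83175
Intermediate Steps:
N(n) = 5 + n (N(n) = n + 5 = 5 + n)
P(H) = 16 (P(H) = (5 - 1)**2 = 4**2 = 16)
W/25900 + P(l(6))/19214 = -21564/25900 + 16/19214 = -21564*1/25900 + 16*(1/19214) = -5391/6475 + 8/9607 = -51739537/62205325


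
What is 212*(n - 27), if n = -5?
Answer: -6784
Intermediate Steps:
212*(n - 27) = 212*(-5 - 27) = 212*(-32) = -6784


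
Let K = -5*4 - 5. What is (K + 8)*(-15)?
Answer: 255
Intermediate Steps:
K = -25 (K = -20 - 5 = -25)
(K + 8)*(-15) = (-25 + 8)*(-15) = -17*(-15) = 255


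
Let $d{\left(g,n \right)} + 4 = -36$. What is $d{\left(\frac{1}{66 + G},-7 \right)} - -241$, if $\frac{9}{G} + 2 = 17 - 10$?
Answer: $201$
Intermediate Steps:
$G = \frac{9}{5}$ ($G = \frac{9}{-2 + \left(17 - 10\right)} = \frac{9}{-2 + 7} = \frac{9}{5} \approx 1.8$)
$d{\left(g,n \right)} = -40$ ($d{\left(g,n \right)} = -4 - 36 = -40$)
$d{\left(\frac{1}{66 + G},-7 \right)} - -241 = -40 - -241 = -40 + 241 = 201$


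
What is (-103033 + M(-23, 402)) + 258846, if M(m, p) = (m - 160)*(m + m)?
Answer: 164231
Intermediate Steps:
M(m, p) = 2*m*(-160 + m) (M(m, p) = (-160 + m)*(2*m) = 2*m*(-160 + m))
(-103033 + M(-23, 402)) + 258846 = (-103033 + 2*(-23)*(-160 - 23)) + 258846 = (-103033 + 2*(-23)*(-183)) + 258846 = (-103033 + 8418) + 258846 = -94615 + 258846 = 164231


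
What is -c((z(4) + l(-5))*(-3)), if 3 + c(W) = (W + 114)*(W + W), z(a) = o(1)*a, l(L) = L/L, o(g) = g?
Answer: 2973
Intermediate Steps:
l(L) = 1
z(a) = a (z(a) = 1*a = a)
c(W) = -3 + 2*W*(114 + W) (c(W) = -3 + (W + 114)*(W + W) = -3 + (114 + W)*(2*W) = -3 + 2*W*(114 + W))
-c((z(4) + l(-5))*(-3)) = -(-3 + 2*((4 + 1)*(-3))**2 + 228*((4 + 1)*(-3))) = -(-3 + 2*(5*(-3))**2 + 228*(5*(-3))) = -(-3 + 2*(-15)**2 + 228*(-15)) = -(-3 + 2*225 - 3420) = -(-3 + 450 - 3420) = -1*(-2973) = 2973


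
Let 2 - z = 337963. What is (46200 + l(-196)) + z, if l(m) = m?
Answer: -291957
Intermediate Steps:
z = -337961 (z = 2 - 1*337963 = 2 - 337963 = -337961)
(46200 + l(-196)) + z = (46200 - 196) - 337961 = 46004 - 337961 = -291957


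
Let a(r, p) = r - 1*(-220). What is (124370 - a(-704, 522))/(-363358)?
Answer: -62427/181679 ≈ -0.34361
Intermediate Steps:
a(r, p) = 220 + r (a(r, p) = r + 220 = 220 + r)
(124370 - a(-704, 522))/(-363358) = (124370 - (220 - 704))/(-363358) = (124370 - 1*(-484))*(-1/363358) = (124370 + 484)*(-1/363358) = 124854*(-1/363358) = -62427/181679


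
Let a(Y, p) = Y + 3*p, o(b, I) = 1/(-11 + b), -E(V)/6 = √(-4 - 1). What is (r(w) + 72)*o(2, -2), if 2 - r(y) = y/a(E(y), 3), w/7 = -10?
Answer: -2216/261 - 140*I*√5/783 ≈ -8.4904 - 0.39981*I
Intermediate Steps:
w = -70 (w = 7*(-10) = -70)
E(V) = -6*I*√5 (E(V) = -6*√(-4 - 1) = -6*I*√5)
r(y) = 2 - y/(9 - 6*I*√5) (r(y) = 2 - y/(-6*I*√5 + 3*3) = 2 - y/(-6*I*√5 + 9) = 2 - y/(9 - 6*I*√5))
(r(w) + 72)*o(2, -2) = ((2 - 1/29*(-70) - 2/87*I*(-70)*√5) + 72)/(-11 + 2) = ((2 + 70/29 + 140*I*√5/87) + 72)/(-9) = ((128/29 + 140*I*√5/87) + 72)*(-⅑) = (2216/29 + 140*I*√5/87)*(-⅑) = -2216/261 - 140*I*√5/783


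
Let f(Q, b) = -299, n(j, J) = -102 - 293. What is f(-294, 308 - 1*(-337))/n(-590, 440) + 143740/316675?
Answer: 1211705/1000693 ≈ 1.2109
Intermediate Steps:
n(j, J) = -395
f(-294, 308 - 1*(-337))/n(-590, 440) + 143740/316675 = -299/(-395) + 143740/316675 = -299*(-1/395) + 143740*(1/316675) = 299/395 + 28748/63335 = 1211705/1000693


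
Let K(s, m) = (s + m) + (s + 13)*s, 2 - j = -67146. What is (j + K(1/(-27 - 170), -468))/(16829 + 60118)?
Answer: 2587781363/2986236123 ≈ 0.86657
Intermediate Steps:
j = 67148 (j = 2 - 1*(-67146) = 2 + 67146 = 67148)
K(s, m) = m + s + s*(13 + s) (K(s, m) = (m + s) + (13 + s)*s = (m + s) + s*(13 + s) = m + s + s*(13 + s))
(j + K(1/(-27 - 170), -468))/(16829 + 60118) = (67148 + (-468 + (1/(-27 - 170))² + 14/(-27 - 170)))/(16829 + 60118) = (67148 + (-468 + (1/(-197))² + 14/(-197)))/76947 = (67148 + (-468 + (-1/197)² + 14*(-1/197)))*(1/76947) = (67148 + (-468 + 1/38809 - 14/197))*(1/76947) = (67148 - 18165369/38809)*(1/76947) = (2587781363/38809)*(1/76947) = 2587781363/2986236123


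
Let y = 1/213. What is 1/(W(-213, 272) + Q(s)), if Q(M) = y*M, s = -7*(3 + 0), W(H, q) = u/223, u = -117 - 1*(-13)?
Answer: -15833/8945 ≈ -1.7700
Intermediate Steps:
y = 1/213 ≈ 0.0046948
u = -104 (u = -117 + 13 = -104)
W(H, q) = -104/223
s = -21 (s = -7*3 = -21)
Q(M) = M/213
1/(W(-213, 272) + Q(s)) = 1/(-104/223 + (1/213)*(-21)) = 1/(-104/223 - 7/71) = 1/(-8945/15833) = -15833/8945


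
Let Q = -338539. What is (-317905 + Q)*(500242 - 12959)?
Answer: -319874001652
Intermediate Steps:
(-317905 + Q)*(500242 - 12959) = (-317905 - 338539)*(500242 - 12959) = -656444*487283 = -319874001652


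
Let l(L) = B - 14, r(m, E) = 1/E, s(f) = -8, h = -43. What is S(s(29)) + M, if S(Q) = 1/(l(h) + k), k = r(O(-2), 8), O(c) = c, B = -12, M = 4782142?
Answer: 989903386/207 ≈ 4.7821e+6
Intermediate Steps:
k = ⅛ (k = 1/8 = ⅛ ≈ 0.12500)
l(L) = -26 (l(L) = -12 - 14 = -26)
S(Q) = -8/207 (S(Q) = 1/(-26 + ⅛) = 1/(-207/8) = -8/207)
S(s(29)) + M = -8/207 + 4782142 = 989903386/207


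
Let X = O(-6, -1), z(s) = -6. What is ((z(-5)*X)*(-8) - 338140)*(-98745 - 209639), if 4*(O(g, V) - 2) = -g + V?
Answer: 104228857856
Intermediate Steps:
O(g, V) = 2 - g/4 + V/4 (O(g, V) = 2 + (-g + V)/4 = 2 + (V - g)/4 = 2 + (-g/4 + V/4) = 2 - g/4 + V/4)
X = 13/4 (X = 2 - ¼*(-6) + (¼)*(-1) = 2 + 3/2 - ¼ = 13/4 ≈ 3.2500)
((z(-5)*X)*(-8) - 338140)*(-98745 - 209639) = (-6*13/4*(-8) - 338140)*(-98745 - 209639) = (-39/2*(-8) - 338140)*(-308384) = (156 - 338140)*(-308384) = -337984*(-308384) = 104228857856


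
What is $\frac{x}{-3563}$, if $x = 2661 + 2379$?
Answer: $- \frac{720}{509} \approx -1.4145$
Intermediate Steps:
$x = 5040$
$\frac{x}{-3563} = \frac{5040}{-3563} = 5040 \left(- \frac{1}{3563}\right) = - \frac{720}{509}$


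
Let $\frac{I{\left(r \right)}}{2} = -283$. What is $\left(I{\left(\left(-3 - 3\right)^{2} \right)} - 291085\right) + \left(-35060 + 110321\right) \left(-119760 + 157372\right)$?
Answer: $2830425081$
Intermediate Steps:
$I{\left(r \right)} = -566$ ($I{\left(r \right)} = 2 \left(-283\right) = -566$)
$\left(I{\left(\left(-3 - 3\right)^{2} \right)} - 291085\right) + \left(-35060 + 110321\right) \left(-119760 + 157372\right) = \left(-566 - 291085\right) + \left(-35060 + 110321\right) \left(-119760 + 157372\right) = -291651 + 75261 \cdot 37612 = -291651 + 2830716732 = 2830425081$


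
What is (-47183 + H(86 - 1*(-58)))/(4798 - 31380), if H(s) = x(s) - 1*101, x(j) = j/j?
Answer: 47283/26582 ≈ 1.7788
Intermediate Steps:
x(j) = 1
H(s) = -100 (H(s) = 1 - 1*101 = 1 - 101 = -100)
(-47183 + H(86 - 1*(-58)))/(4798 - 31380) = (-47183 - 100)/(4798 - 31380) = -47283/(-26582) = -47283*(-1/26582) = 47283/26582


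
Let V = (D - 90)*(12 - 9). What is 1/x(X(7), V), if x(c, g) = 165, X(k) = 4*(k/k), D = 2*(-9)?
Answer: 1/165 ≈ 0.0060606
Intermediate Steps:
D = -18
X(k) = 4 (X(k) = 4*1 = 4)
V = -324 (V = (-18 - 90)*(12 - 9) = -108*3 = -324)
1/x(X(7), V) = 1/165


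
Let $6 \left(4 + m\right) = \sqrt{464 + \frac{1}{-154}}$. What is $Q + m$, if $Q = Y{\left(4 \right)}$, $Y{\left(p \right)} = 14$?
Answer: $10 + \frac{\sqrt{11004070}}{924} \approx 13.59$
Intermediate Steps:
$m = -4 + \frac{\sqrt{11004070}}{924}$ ($m = -4 + \frac{\sqrt{464 + \frac{1}{-154}}}{6} = -4 + \frac{\sqrt{464 - \frac{1}{154}}}{6} = -4 + \frac{\sqrt{\frac{71455}{154}}}{6} = -4 + \frac{\frac{1}{154} \sqrt{11004070}}{6} = -4 + \frac{\sqrt{11004070}}{924} \approx -0.40992$)
$Q = 14$
$Q + m = 14 - \left(4 - \frac{\sqrt{11004070}}{924}\right) = 10 + \frac{\sqrt{11004070}}{924}$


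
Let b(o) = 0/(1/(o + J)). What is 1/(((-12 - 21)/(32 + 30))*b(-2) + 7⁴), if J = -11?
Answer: 1/2401 ≈ 0.00041649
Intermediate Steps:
b(o) = 0 (b(o) = 0/(1/(o - 11)) = 0/(1/(-11 + o)) = 0*(-11 + o) = 0)
1/(((-12 - 21)/(32 + 30))*b(-2) + 7⁴) = 1/(((-12 - 21)/(32 + 30))*0 + 7⁴) = 1/(-33/62*0 + 2401) = 1/(0 + 2401) = 1/2401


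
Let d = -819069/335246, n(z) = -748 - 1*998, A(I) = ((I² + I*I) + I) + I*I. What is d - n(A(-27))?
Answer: 584520447/335246 ≈ 1743.6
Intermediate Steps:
A(I) = I + 3*I² (A(I) = ((I² + I²) + I) + I² = (2*I² + I) + I² = (I + 2*I²) + I² = I + 3*I²)
n(z) = -1746 (n(z) = -748 - 998 = -1746)
d = -819069/335246 (d = -819069*1/335246 = -819069/335246 ≈ -2.4432)
d - n(A(-27)) = -819069/335246 - 1*(-1746) = -819069/335246 + 1746 = 584520447/335246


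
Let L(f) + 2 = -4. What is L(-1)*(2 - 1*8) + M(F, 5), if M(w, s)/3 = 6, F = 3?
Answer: 54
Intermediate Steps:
L(f) = -6 (L(f) = -2 - 4 = -6)
M(w, s) = 18 (M(w, s) = 3*6 = 18)
L(-1)*(2 - 1*8) + M(F, 5) = -6*(2 - 1*8) + 18 = -6*(2 - 8) + 18 = -6*(-6) + 18 = 36 + 18 = 54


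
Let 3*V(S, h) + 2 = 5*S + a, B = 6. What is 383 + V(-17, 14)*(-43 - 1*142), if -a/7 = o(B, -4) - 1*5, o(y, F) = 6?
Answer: 18539/3 ≈ 6179.7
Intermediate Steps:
a = -7 (a = -7*(6 - 1*5) = -7*(6 - 5) = -7*1 = -7)
V(S, h) = -3 + 5*S/3 (V(S, h) = -2/3 + (5*S - 7)/3 = -2/3 + (-7 + 5*S)/3 = -2/3 + (-7/3 + 5*S/3) = -3 + 5*S/3)
383 + V(-17, 14)*(-43 - 1*142) = 383 + (-3 + (5/3)*(-17))*(-43 - 1*142) = 383 + (-3 - 85/3)*(-43 - 142) = 383 - 94/3*(-185) = 383 + 17390/3 = 18539/3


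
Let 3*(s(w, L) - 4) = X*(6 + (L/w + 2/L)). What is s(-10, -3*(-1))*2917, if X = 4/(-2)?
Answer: -32087/45 ≈ -713.04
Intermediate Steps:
X = -2 (X = 4*(-1/2) = -2)
s(w, L) = -4/(3*L) - 2*L/(3*w) (s(w, L) = 4 + (-2*(6 + (L/w + 2/L)))/3 = 4 + (-2*(6 + (2/L + L/w)))/3 = 4 + (-2*(6 + 2/L + L/w))/3 = 4 + (-12 - 4/L - 2*L/w)/3 = 4 + (-4 - 4/(3*L) - 2*L/(3*w)) = -4/(3*L) - 2*L/(3*w))
s(-10, -3*(-1))*2917 = (-4/(3*((-3*(-1)))) - 2/3*(-3*(-1))/(-10))*2917 = (-4/3/3 - 2/3*3*(-1/10))*2917 = (-4/3*1/3 + 1/5)*2917 = (-4/9 + 1/5)*2917 = -11/45*2917 = -32087/45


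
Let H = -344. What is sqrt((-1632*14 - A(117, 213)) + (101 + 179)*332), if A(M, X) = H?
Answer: 2*sqrt(17614) ≈ 265.44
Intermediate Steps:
A(M, X) = -344
sqrt((-1632*14 - A(117, 213)) + (101 + 179)*332) = sqrt((-1632*14 - 1*(-344)) + (101 + 179)*332) = sqrt((-22848 + 344) + 280*332) = sqrt(-22504 + 92960) = sqrt(70456) = 2*sqrt(17614)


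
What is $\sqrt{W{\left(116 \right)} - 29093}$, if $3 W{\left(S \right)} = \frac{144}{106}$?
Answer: $\frac{i \sqrt{81720965}}{53} \approx 170.57 i$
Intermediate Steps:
$W{\left(S \right)} = \frac{24}{53}$ ($W{\left(S \right)} = \frac{144 \cdot \frac{1}{106}}{3} = \frac{1}{3} \cdot \frac{72}{53} = \frac{24}{53}$)
$\sqrt{W{\left(116 \right)} - 29093} = \sqrt{\frac{24}{53} - 29093} = \sqrt{- \frac{1541905}{53}} = \frac{i \sqrt{81720965}}{53}$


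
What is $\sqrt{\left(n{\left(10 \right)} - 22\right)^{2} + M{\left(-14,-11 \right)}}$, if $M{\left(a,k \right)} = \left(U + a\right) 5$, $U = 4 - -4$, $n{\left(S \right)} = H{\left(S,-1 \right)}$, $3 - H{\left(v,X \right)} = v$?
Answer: $\sqrt{811} \approx 28.478$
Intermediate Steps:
$H{\left(v,X \right)} = 3 - v$
$n{\left(S \right)} = 3 - S$
$U = 8$ ($U = 4 + 4 = 8$)
$M{\left(a,k \right)} = 40 + 5 a$ ($M{\left(a,k \right)} = \left(8 + a\right) 5 = 40 + 5 a$)
$\sqrt{\left(n{\left(10 \right)} - 22\right)^{2} + M{\left(-14,-11 \right)}} = \sqrt{\left(\left(3 - 10\right) - 22\right)^{2} + \left(40 + 5 \left(-14\right)\right)} = \sqrt{\left(\left(3 - 10\right) - 22\right)^{2} + \left(40 - 70\right)} = \sqrt{\left(-7 - 22\right)^{2} - 30} = \sqrt{\left(-29\right)^{2} - 30} = \sqrt{841 - 30} = \sqrt{811}$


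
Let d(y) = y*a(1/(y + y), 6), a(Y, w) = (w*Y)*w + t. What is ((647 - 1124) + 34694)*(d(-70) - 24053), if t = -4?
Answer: -812824835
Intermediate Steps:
a(Y, w) = -4 + Y*w² (a(Y, w) = (w*Y)*w - 4 = (Y*w)*w - 4 = Y*w² - 4 = -4 + Y*w²)
d(y) = y*(-4 + 18/y) (d(y) = y*(-4 + 6²/(y + y)) = y*(-4 + 36/(2*y)) = y*(-4 + (1/(2*y))*36) = y*(-4 + 18/y))
((647 - 1124) + 34694)*(d(-70) - 24053) = ((647 - 1124) + 34694)*((18 - 4*(-70)) - 24053) = (-477 + 34694)*((18 + 280) - 24053) = 34217*(298 - 24053) = 34217*(-23755) = -812824835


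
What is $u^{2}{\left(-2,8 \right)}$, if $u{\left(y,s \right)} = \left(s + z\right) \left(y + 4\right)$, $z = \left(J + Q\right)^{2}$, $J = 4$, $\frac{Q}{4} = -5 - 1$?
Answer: $665856$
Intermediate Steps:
$Q = -24$ ($Q = 4 \left(-5 - 1\right) = 4 \left(-6\right) = -24$)
$z = 400$ ($z = \left(4 - 24\right)^{2} = \left(-20\right)^{2} = 400$)
$u{\left(y,s \right)} = \left(4 + y\right) \left(400 + s\right)$ ($u{\left(y,s \right)} = \left(s + 400\right) \left(y + 4\right) = \left(400 + s\right) \left(4 + y\right) = \left(4 + y\right) \left(400 + s\right)$)
$u^{2}{\left(-2,8 \right)} = \left(1600 + 4 \cdot 8 + 400 \left(-2\right) + 8 \left(-2\right)\right)^{2} = \left(1600 + 32 - 800 - 16\right)^{2} = 816^{2} = 665856$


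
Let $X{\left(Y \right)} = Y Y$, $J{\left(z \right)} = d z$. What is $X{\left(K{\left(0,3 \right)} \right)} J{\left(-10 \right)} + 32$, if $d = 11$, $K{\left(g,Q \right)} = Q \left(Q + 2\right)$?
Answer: $-24718$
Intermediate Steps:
$K{\left(g,Q \right)} = Q \left(2 + Q\right)$
$J{\left(z \right)} = 11 z$
$X{\left(Y \right)} = Y^{2}$
$X{\left(K{\left(0,3 \right)} \right)} J{\left(-10 \right)} + 32 = \left(3 \left(2 + 3\right)\right)^{2} \cdot 11 \left(-10\right) + 32 = \left(3 \cdot 5\right)^{2} \left(-110\right) + 32 = 15^{2} \left(-110\right) + 32 = 225 \left(-110\right) + 32 = -24750 + 32 = -24718$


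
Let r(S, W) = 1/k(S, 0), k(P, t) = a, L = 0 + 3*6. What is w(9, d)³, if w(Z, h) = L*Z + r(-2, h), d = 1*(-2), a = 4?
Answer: 273359449/64 ≈ 4.2712e+6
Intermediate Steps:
L = 18 (L = 0 + 18 = 18)
k(P, t) = 4
r(S, W) = ¼ (r(S, W) = 1/4 = ¼)
d = -2
w(Z, h) = ¼ + 18*Z (w(Z, h) = 18*Z + ¼ = ¼ + 18*Z)
w(9, d)³ = (¼ + 18*9)³ = (¼ + 162)³ = (649/4)³ = 273359449/64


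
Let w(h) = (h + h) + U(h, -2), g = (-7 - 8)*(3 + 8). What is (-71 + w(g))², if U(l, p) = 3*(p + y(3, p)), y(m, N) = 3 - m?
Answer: 165649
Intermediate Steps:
U(l, p) = 3*p (U(l, p) = 3*(p + (3 - 1*3)) = 3*(p + (3 - 3)) = 3*(p + 0) = 3*p)
g = -165 (g = -15*11 = -165)
w(h) = -6 + 2*h (w(h) = (h + h) + 3*(-2) = 2*h - 6 = -6 + 2*h)
(-71 + w(g))² = (-71 + (-6 + 2*(-165)))² = (-71 + (-6 - 330))² = (-71 - 336)² = (-407)² = 165649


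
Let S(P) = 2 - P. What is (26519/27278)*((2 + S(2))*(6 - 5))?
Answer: 1153/593 ≈ 1.9444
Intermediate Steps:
(26519/27278)*((2 + S(2))*(6 - 5)) = (26519/27278)*((2 + (2 - 1*2))*(6 - 5)) = (26519*(1/27278))*((2 + (2 - 2))*1) = 1153*((2 + 0)*1)/1186 = 1153*(2*1)/1186 = (1153/1186)*2 = 1153/593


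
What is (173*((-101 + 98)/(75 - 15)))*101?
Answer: -17473/20 ≈ -873.65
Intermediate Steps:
(173*((-101 + 98)/(75 - 15)))*101 = (173*(-3/60))*101 = (173*(-3*1/60))*101 = (173*(-1/20))*101 = -173/20*101 = -17473/20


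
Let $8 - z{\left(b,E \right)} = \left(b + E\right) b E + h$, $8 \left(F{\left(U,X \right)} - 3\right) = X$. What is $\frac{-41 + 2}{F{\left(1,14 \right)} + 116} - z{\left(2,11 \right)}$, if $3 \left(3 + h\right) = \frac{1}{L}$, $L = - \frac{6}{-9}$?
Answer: $\frac{88607}{322} \approx 275.18$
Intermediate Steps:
$F{\left(U,X \right)} = 3 + \frac{X}{8}$
$L = \frac{2}{3}$ ($L = \left(-6\right) \left(- \frac{1}{9}\right) = \frac{2}{3} \approx 0.66667$)
$h = - \frac{5}{2}$ ($h = -3 + \frac{1}{3 \cdot \frac{2}{3}} = -3 + \frac{1}{3} \cdot \frac{3}{2} = -3 + \frac{1}{2} = - \frac{5}{2} \approx -2.5$)
$z{\left(b,E \right)} = \frac{21}{2} - E b \left(E + b\right)$ ($z{\left(b,E \right)} = 8 - \left(\left(b + E\right) b E - \frac{5}{2}\right) = 8 - \left(\left(E + b\right) b E - \frac{5}{2}\right) = 8 - \left(b \left(E + b\right) E - \frac{5}{2}\right) = 8 - \left(E b \left(E + b\right) - \frac{5}{2}\right) = 8 - \left(- \frac{5}{2} + E b \left(E + b\right)\right) = \frac{21}{2} - E b \left(E + b\right)$)
$\frac{-41 + 2}{F{\left(1,14 \right)} + 116} - z{\left(2,11 \right)} = \frac{-41 + 2}{\left(3 + \frac{1}{8} \cdot 14\right) + 116} - \left(\frac{21}{2} - 11 \cdot 2^{2} - 2 \cdot 11^{2}\right) = - \frac{39}{\left(3 + \frac{7}{4}\right) + 116} - \left(\frac{21}{2} - 11 \cdot 4 - 2 \cdot 121\right) = - \frac{39}{\frac{19}{4} + 116} - \left(\frac{21}{2} - 44 - 242\right) = - \frac{39}{\frac{483}{4}} - - \frac{551}{2} = \left(-39\right) \frac{4}{483} + \frac{551}{2} = - \frac{52}{161} + \frac{551}{2} = \frac{88607}{322}$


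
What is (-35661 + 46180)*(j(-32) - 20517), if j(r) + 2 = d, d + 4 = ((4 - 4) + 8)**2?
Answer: -215208221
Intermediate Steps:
d = 60 (d = -4 + ((4 - 4) + 8)**2 = -4 + (0 + 8)**2 = -4 + 8**2 = -4 + 64 = 60)
j(r) = 58 (j(r) = -2 + 60 = 58)
(-35661 + 46180)*(j(-32) - 20517) = (-35661 + 46180)*(58 - 20517) = 10519*(-20459) = -215208221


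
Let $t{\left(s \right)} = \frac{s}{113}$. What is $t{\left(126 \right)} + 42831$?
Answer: $\frac{4840029}{113} \approx 42832.0$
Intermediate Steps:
$t{\left(s \right)} = \frac{s}{113}$ ($t{\left(s \right)} = s \frac{1}{113} = \frac{s}{113}$)
$t{\left(126 \right)} + 42831 = \frac{1}{113} \cdot 126 + 42831 = \frac{126}{113} + 42831 = \frac{4840029}{113}$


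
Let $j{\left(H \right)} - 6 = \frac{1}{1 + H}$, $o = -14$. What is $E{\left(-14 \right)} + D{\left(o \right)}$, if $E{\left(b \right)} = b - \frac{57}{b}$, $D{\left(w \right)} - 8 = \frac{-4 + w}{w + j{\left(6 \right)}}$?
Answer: $\frac{279}{770} \approx 0.36234$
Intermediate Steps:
$j{\left(H \right)} = 6 + \frac{1}{1 + H}$
$D{\left(w \right)} = 8 + \frac{-4 + w}{\frac{43}{7} + w}$ ($D{\left(w \right)} = 8 + \frac{-4 + w}{w + \frac{7 + 6 \cdot 6}{1 + 6}} = 8 + \frac{-4 + w}{w + \frac{7 + 36}{7}} = 8 + \frac{-4 + w}{w + \frac{1}{7} \cdot 43} = 8 + \frac{-4 + w}{w + \frac{43}{7}} = 8 + \frac{-4 + w}{\frac{43}{7} + w}$)
$E{\left(-14 \right)} + D{\left(o \right)} = \left(-14 - \frac{57}{-14}\right) + \frac{316 + 63 \left(-14\right)}{43 + 7 \left(-14\right)} = \left(-14 - - \frac{57}{14}\right) + \frac{316 - 882}{43 - 98} = \left(-14 + \frac{57}{14}\right) + \frac{1}{-55} \left(-566\right) = - \frac{139}{14} - - \frac{566}{55} = - \frac{139}{14} + \frac{566}{55} = \frac{279}{770}$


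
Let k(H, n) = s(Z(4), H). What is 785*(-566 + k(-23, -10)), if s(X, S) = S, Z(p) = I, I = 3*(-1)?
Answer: -462365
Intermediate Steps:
I = -3
Z(p) = -3
k(H, n) = H
785*(-566 + k(-23, -10)) = 785*(-566 - 23) = 785*(-589) = -462365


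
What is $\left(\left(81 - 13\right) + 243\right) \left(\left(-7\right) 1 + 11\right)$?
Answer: $1244$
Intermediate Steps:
$\left(\left(81 - 13\right) + 243\right) \left(\left(-7\right) 1 + 11\right) = \left(68 + 243\right) \left(-7 + 11\right) = 311 \cdot 4 = 1244$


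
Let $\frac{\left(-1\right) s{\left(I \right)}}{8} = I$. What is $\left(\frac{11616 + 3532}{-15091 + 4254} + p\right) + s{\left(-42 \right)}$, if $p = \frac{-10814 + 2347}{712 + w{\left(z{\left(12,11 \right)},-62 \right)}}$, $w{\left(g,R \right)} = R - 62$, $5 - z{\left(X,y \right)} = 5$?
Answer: $\frac{2040380513}{6372156} \approx 320.2$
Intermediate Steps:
$z{\left(X,y \right)} = 0$ ($z{\left(X,y \right)} = 5 - 5 = 0$)
$s{\left(I \right)} = - 8 I$
$w{\left(g,R \right)} = -62 + R$
$p = - \frac{8467}{588}$ ($p = \frac{-10814 + 2347}{712 - 124} = - \frac{8467}{712 - 124} = - \frac{8467}{588} \approx -14.4$)
$\left(\frac{11616 + 3532}{-15091 + 4254} + p\right) + s{\left(-42 \right)} = \left(\frac{11616 + 3532}{-15091 + 4254} - \frac{8467}{588}\right) - -336 = \left(\frac{15148}{-10837} - \frac{8467}{588}\right) + 336 = \left(15148 \left(- \frac{1}{10837}\right) - \frac{8467}{588}\right) + 336 = \left(- \frac{15148}{10837} - \frac{8467}{588}\right) + 336 = - \frac{100663903}{6372156} + 336 = \frac{2040380513}{6372156}$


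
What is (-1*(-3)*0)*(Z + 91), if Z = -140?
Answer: 0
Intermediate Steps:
(-1*(-3)*0)*(Z + 91) = (-1*(-3)*0)*(-140 + 91) = (3*0)*(-49) = 0*(-49) = 0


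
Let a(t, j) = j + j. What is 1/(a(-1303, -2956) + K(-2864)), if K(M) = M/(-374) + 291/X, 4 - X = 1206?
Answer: -224774/1327197041 ≈ -0.00016936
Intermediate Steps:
X = -1202 (X = 4 - 1*1206 = 4 - 1206 = -1202)
a(t, j) = 2*j
K(M) = -291/1202 - M/374 (K(M) = M/(-374) + 291/(-1202) = M*(-1/374) + 291*(-1/1202) = -M/374 - 291/1202 = -291/1202 - M/374)
1/(a(-1303, -2956) + K(-2864)) = 1/(2*(-2956) + (-291/1202 - 1/374*(-2864))) = 1/(-5912 + (-291/1202 + 1432/187)) = 1/(-5912 + 1666847/224774) = 1/(-1327197041/224774) = -224774/1327197041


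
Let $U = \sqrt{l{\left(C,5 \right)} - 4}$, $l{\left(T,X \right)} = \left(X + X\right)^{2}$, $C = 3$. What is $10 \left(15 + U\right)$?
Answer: $150 + 40 \sqrt{6} \approx 247.98$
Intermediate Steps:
$l{\left(T,X \right)} = 4 X^{2}$ ($l{\left(T,X \right)} = \left(2 X\right)^{2} = 4 X^{2}$)
$U = 4 \sqrt{6}$ ($U = \sqrt{4 \cdot 5^{2} - 4} = \sqrt{4 \cdot 25 - 4} = \sqrt{100 - 4} = \sqrt{96} = 4 \sqrt{6} \approx 9.798$)
$10 \left(15 + U\right) = 10 \left(15 + 4 \sqrt{6}\right) = 150 + 40 \sqrt{6}$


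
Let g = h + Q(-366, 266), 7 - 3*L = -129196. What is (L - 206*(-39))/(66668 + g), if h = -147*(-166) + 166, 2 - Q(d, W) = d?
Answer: 153305/274812 ≈ 0.55785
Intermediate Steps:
Q(d, W) = 2 - d
h = 24568 (h = 24402 + 166 = 24568)
L = 129203/3 (L = 7/3 - ⅓*(-129196) = 7/3 + 129196/3 = 129203/3 ≈ 43068.)
g = 24936 (g = 24568 + (2 - 1*(-366)) = 24568 + (2 + 366) = 24568 + 368 = 24936)
(L - 206*(-39))/(66668 + g) = (129203/3 - 206*(-39))/(66668 + 24936) = (129203/3 + 8034)/91604 = (153305/3)*(1/91604) = 153305/274812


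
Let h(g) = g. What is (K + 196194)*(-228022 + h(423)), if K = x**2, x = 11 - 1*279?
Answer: -61000628782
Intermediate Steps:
x = -268 (x = 11 - 279 = -268)
K = 71824 (K = (-268)**2 = 71824)
(K + 196194)*(-228022 + h(423)) = (71824 + 196194)*(-228022 + 423) = 268018*(-227599) = -61000628782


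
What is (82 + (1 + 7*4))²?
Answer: 12321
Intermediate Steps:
(82 + (1 + 7*4))² = (82 + (1 + 28))² = (82 + 29)² = 111² = 12321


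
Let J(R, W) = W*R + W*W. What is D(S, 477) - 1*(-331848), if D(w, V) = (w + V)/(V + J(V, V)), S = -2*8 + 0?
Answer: 151168379141/455535 ≈ 3.3185e+5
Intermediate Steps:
J(R, W) = W² + R*W (J(R, W) = R*W + W² = W² + R*W)
S = -16 (S = -16 + 0 = -16)
D(w, V) = (V + w)/(V + 2*V²) (D(w, V) = (w + V)/(V + V*(V + V)) = (V + w)/(V + V*(2*V)) = (V + w)/(V + 2*V²))
D(S, 477) - 1*(-331848) = (477 - 16)/(477*(1 + 2*477)) - 1*(-331848) = (1/477)*461/(1 + 954) + 331848 = (1/477)*461/955 + 331848 = (1/477)*(1/955)*461 + 331848 = 461/455535 + 331848 = 151168379141/455535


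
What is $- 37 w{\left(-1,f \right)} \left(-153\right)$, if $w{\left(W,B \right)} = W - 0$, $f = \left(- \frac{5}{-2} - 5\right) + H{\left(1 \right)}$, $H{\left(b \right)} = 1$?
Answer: $-5661$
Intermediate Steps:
$f = - \frac{3}{2}$ ($f = \left(- \frac{5}{-2} - 5\right) + 1 = \left(\left(-5\right) \left(- \frac{1}{2}\right) - 5\right) + 1 = \left(\frac{5}{2} - 5\right) + 1 = - \frac{5}{2} + 1 = - \frac{3}{2} \approx -1.5$)
$w{\left(W,B \right)} = W$ ($w{\left(W,B \right)} = W + 0 = W$)
$- 37 w{\left(-1,f \right)} \left(-153\right) = \left(-37\right) \left(-1\right) \left(-153\right) = 37 \left(-153\right) = -5661$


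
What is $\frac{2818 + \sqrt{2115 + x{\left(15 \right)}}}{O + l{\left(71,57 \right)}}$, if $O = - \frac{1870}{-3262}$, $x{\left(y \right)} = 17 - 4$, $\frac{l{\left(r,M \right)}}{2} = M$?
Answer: $\frac{4596158}{186869} + \frac{6524 \sqrt{133}}{186869} \approx 24.998$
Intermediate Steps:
$l{\left(r,M \right)} = 2 M$
$x{\left(y \right)} = 13$ ($x{\left(y \right)} = 17 - 4 = 13$)
$O = \frac{935}{1631}$ ($O = \left(-1870\right) \left(- \frac{1}{3262}\right) = \frac{935}{1631} \approx 0.57327$)
$\frac{2818 + \sqrt{2115 + x{\left(15 \right)}}}{O + l{\left(71,57 \right)}} = \frac{2818 + \sqrt{2115 + 13}}{\frac{935}{1631} + 2 \cdot 57} = \frac{2818 + \sqrt{2128}}{\frac{935}{1631} + 114} = \frac{2818 + 4 \sqrt{133}}{\frac{186869}{1631}} = \left(2818 + 4 \sqrt{133}\right) \frac{1631}{186869} = \frac{4596158}{186869} + \frac{6524 \sqrt{133}}{186869}$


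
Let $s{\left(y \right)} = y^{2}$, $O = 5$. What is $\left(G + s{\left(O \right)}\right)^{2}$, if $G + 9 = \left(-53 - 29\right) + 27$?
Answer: $1521$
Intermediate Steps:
$G = -64$ ($G = -9 + \left(\left(-53 - 29\right) + 27\right) = -9 + \left(-82 + 27\right) = -9 - 55 = -64$)
$\left(G + s{\left(O \right)}\right)^{2} = \left(-64 + 5^{2}\right)^{2} = \left(-64 + 25\right)^{2} = \left(-39\right)^{2} = 1521$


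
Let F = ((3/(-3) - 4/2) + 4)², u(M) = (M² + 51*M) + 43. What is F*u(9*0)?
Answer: 43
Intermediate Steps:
u(M) = 43 + M² + 51*M
F = 1 (F = ((3*(-⅓) - 4*½) + 4)² = ((-1 - 2) + 4)² = (-3 + 4)² = 1² = 1)
F*u(9*0) = 1*(43 + (9*0)² + 51*(9*0)) = 1*(43 + 0² + 51*0) = 1*(43 + 0 + 0) = 1*43 = 43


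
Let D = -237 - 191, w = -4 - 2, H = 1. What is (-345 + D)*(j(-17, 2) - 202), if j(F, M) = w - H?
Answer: 161557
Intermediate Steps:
w = -6
D = -428
j(F, M) = -7 (j(F, M) = -6 - 1*1 = -6 - 1 = -7)
(-345 + D)*(j(-17, 2) - 202) = (-345 - 428)*(-7 - 202) = -773*(-209) = 161557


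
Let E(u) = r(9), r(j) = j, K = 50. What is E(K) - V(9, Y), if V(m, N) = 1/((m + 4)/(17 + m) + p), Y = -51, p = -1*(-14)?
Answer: 259/29 ≈ 8.9310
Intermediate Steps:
p = 14
E(u) = 9
V(m, N) = 1/(14 + (4 + m)/(17 + m)) (V(m, N) = 1/((m + 4)/(17 + m) + 14) = 1/((4 + m)/(17 + m) + 14) = 1/(14 + (4 + m)/(17 + m)))
E(K) - V(9, Y) = 9 - (17 + 9)/(242 + 15*9) = 9 - 26/(242 + 135) = 9 - 26/377 = 9 - 1*2/29 = 9 - 2/29 = 259/29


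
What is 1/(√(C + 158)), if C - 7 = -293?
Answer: -I*√2/16 ≈ -0.088388*I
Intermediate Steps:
C = -286 (C = 7 - 293 = -286)
1/(√(C + 158)) = 1/(√(-286 + 158)) = 1/(√(-128)) = 1/(8*I*√2) = -I*√2/16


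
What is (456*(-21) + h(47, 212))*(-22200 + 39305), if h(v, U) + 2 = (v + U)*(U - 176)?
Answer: -4344670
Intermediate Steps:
h(v, U) = -2 + (-176 + U)*(U + v) (h(v, U) = -2 + (v + U)*(U - 176) = -2 + (U + v)*(-176 + U) = -2 + (-176 + U)*(U + v))
(456*(-21) + h(47, 212))*(-22200 + 39305) = (456*(-21) + (-2 + 212**2 - 176*212 - 176*47 + 212*47))*(-22200 + 39305) = (-9576 + (-2 + 44944 - 37312 - 8272 + 9964))*17105 = (-9576 + 9322)*17105 = -254*17105 = -4344670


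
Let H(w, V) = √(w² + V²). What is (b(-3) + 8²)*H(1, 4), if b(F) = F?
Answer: 61*√17 ≈ 251.51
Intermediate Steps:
H(w, V) = √(V² + w²)
(b(-3) + 8²)*H(1, 4) = (-3 + 8²)*√(4² + 1²) = (-3 + 64)*√(16 + 1) = 61*√17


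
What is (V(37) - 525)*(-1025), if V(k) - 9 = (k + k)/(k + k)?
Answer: 527875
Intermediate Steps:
V(k) = 10 (V(k) = 9 + (k + k)/(k + k) = 9 + (2*k)/((2*k)) = 9 + (2*k)*(1/(2*k)) = 9 + 1 = 10)
(V(37) - 525)*(-1025) = (10 - 525)*(-1025) = -515*(-1025) = 527875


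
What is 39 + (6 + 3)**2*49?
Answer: 4008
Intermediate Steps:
39 + (6 + 3)**2*49 = 39 + 9**2*49 = 39 + 81*49 = 39 + 3969 = 4008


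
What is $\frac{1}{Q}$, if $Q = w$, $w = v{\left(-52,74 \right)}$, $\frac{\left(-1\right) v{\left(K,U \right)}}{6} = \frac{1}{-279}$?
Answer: $\frac{93}{2} \approx 46.5$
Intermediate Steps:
$v{\left(K,U \right)} = \frac{2}{93}$ ($v{\left(K,U \right)} = - \frac{6}{-279} = \left(-6\right) \left(- \frac{1}{279}\right) = \frac{2}{93}$)
$w = \frac{2}{93} \approx 0.021505$
$Q = \frac{2}{93} \approx 0.021505$
$\frac{1}{Q} = \frac{1}{\frac{2}{93}} = \frac{93}{2}$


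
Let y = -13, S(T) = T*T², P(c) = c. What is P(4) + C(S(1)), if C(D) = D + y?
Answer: -8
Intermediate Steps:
S(T) = T³
C(D) = -13 + D (C(D) = D - 13 = -13 + D)
P(4) + C(S(1)) = 4 + (-13 + 1³) = 4 + (-13 + 1) = 4 - 12 = -8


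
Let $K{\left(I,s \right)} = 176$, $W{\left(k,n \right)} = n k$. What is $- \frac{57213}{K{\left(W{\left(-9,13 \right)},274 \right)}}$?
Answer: $- \frac{57213}{176} \approx -325.07$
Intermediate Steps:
$W{\left(k,n \right)} = k n$
$- \frac{57213}{K{\left(W{\left(-9,13 \right)},274 \right)}} = - \frac{57213}{176}$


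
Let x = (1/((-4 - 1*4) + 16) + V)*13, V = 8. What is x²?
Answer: 714025/64 ≈ 11157.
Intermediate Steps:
x = 845/8 (x = (1/((-4 - 1*4) + 16) + 8)*13 = (1/((-4 - 4) + 16) + 8)*13 = (1/(-8 + 16) + 8)*13 = (1/8 + 8)*13 = (⅛ + 8)*13 = (65/8)*13 = 845/8 ≈ 105.63)
x² = (845/8)² = 714025/64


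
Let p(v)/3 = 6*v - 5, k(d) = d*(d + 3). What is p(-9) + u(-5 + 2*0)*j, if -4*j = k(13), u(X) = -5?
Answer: 83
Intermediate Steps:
k(d) = d*(3 + d)
j = -52 (j = -13*(3 + 13)/4 = -13*16/4 = -¼*208 = -52)
p(v) = -15 + 18*v (p(v) = 3*(6*v - 5) = 3*(-5 + 6*v) = -15 + 18*v)
p(-9) + u(-5 + 2*0)*j = (-15 + 18*(-9)) - 5*(-52) = (-15 - 162) + 260 = -177 + 260 = 83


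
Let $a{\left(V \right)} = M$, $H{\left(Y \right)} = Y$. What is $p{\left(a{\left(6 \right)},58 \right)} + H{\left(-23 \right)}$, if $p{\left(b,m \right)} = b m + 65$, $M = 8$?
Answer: $506$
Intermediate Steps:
$a{\left(V \right)} = 8$
$p{\left(b,m \right)} = 65 + b m$
$p{\left(a{\left(6 \right)},58 \right)} + H{\left(-23 \right)} = \left(65 + 8 \cdot 58\right) - 23 = \left(65 + 464\right) - 23 = 529 - 23 = 506$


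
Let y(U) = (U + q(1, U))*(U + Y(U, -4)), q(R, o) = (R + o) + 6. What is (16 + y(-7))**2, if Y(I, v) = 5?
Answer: 900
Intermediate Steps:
q(R, o) = 6 + R + o
y(U) = (5 + U)*(7 + 2*U) (y(U) = (U + (6 + 1 + U))*(U + 5) = (U + (7 + U))*(5 + U) = (7 + 2*U)*(5 + U) = (5 + U)*(7 + 2*U))
(16 + y(-7))**2 = (16 + (35 + 2*(-7)**2 + 17*(-7)))**2 = (16 + (35 + 2*49 - 119))**2 = (16 + (35 + 98 - 119))**2 = (16 + 14)**2 = 30**2 = 900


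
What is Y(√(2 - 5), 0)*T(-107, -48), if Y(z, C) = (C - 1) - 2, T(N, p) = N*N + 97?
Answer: -34638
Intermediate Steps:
T(N, p) = 97 + N² (T(N, p) = N² + 97 = 97 + N²)
Y(z, C) = -3 + C (Y(z, C) = (-1 + C) - 2 = -3 + C)
Y(√(2 - 5), 0)*T(-107, -48) = (-3 + 0)*(97 + (-107)²) = -3*(97 + 11449) = -3*11546 = -34638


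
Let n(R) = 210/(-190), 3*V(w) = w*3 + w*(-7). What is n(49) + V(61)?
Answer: -4699/57 ≈ -82.439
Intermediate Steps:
V(w) = -4*w/3 (V(w) = (w*3 + w*(-7))/3 = (3*w - 7*w)/3 = (-4*w)/3 = -4*w/3)
n(R) = -21/19 (n(R) = 210*(-1/190) = -21/19)
n(49) + V(61) = -21/19 - 4/3*61 = -21/19 - 244/3 = -4699/57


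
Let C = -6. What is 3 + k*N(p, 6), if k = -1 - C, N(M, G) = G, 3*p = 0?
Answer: 33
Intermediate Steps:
p = 0 (p = (⅓)*0 = 0)
k = 5 (k = -1 - 1*(-6) = -1 + 6 = 5)
3 + k*N(p, 6) = 3 + 5*6 = 3 + 30 = 33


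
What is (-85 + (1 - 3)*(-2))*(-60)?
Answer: 4860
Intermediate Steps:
(-85 + (1 - 3)*(-2))*(-60) = (-85 - 2*(-2))*(-60) = (-85 + 4)*(-60) = -81*(-60) = 4860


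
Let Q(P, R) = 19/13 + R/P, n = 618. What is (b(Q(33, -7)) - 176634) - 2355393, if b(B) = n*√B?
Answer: -2532027 + 412*√57486/143 ≈ -2.5313e+6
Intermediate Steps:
Q(P, R) = 19/13 + R/P (Q(P, R) = 19*(1/13) + R/P = 19/13 + R/P)
b(B) = 618*√B
(b(Q(33, -7)) - 176634) - 2355393 = (618*√(19/13 - 7/33) - 176634) - 2355393 = (618*√(536/429) - 176634) - 2355393 = (618*(2*√57486/429) - 176634) - 2355393 = (412*√57486/143 - 176634) - 2355393 = (-176634 + 412*√57486/143) - 2355393 = -2532027 + 412*√57486/143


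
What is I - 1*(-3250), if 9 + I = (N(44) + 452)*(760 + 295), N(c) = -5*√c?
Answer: 480101 - 10550*√11 ≈ 4.4511e+5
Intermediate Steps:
I = 476851 - 10550*√11 (I = -9 + (-10*√11 + 452)*(760 + 295) = -9 + (-10*√11 + 452)*1055 = -9 + (452 - 10*√11)*1055 = -9 + (476860 - 10550*√11) = 476851 - 10550*√11 ≈ 4.4186e+5)
I - 1*(-3250) = (476851 - 10550*√11) - 1*(-3250) = (476851 - 10550*√11) + 3250 = 480101 - 10550*√11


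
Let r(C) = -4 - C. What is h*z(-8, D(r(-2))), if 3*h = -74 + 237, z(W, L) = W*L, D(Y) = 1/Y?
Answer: 652/3 ≈ 217.33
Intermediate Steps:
z(W, L) = L*W
h = 163/3 (h = (-74 + 237)/3 = (1/3)*163 = 163/3 ≈ 54.333)
h*z(-8, D(r(-2))) = 163*(-8/(-4 - 1*(-2)))/3 = 163*(-8/(-4 + 2))/3 = 163*(-8/(-2))/3 = 163*(-1/2*(-8))/3 = (163/3)*4 = 652/3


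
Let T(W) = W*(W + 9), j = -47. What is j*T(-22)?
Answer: -13442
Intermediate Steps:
T(W) = W*(9 + W)
j*T(-22) = -(-1034)*(9 - 22) = -(-1034)*(-13) = -47*286 = -13442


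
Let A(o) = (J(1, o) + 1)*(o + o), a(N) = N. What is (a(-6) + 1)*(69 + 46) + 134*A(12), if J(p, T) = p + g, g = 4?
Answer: 18721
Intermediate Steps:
J(p, T) = 4 + p (J(p, T) = p + 4 = 4 + p)
A(o) = 12*o (A(o) = ((4 + 1) + 1)*(o + o) = (5 + 1)*(2*o) = 6*(2*o) = 12*o)
(a(-6) + 1)*(69 + 46) + 134*A(12) = (-6 + 1)*(69 + 46) + 134*(12*12) = -5*115 + 134*144 = -575 + 19296 = 18721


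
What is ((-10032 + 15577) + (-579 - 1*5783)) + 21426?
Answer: 20609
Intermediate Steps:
((-10032 + 15577) + (-579 - 1*5783)) + 21426 = (5545 + (-579 - 5783)) + 21426 = (5545 - 6362) + 21426 = -817 + 21426 = 20609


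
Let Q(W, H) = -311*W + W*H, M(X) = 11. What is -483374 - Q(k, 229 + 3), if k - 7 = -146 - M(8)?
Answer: -495224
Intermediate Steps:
k = -150 (k = 7 + (-146 - 1*11) = 7 + (-146 - 11) = 7 - 157 = -150)
Q(W, H) = -311*W + H*W
-483374 - Q(k, 229 + 3) = -483374 - (-150)*(-311 + (229 + 3)) = -483374 - (-150)*(-311 + 232) = -483374 - (-150)*(-79) = -483374 - 1*11850 = -483374 - 11850 = -495224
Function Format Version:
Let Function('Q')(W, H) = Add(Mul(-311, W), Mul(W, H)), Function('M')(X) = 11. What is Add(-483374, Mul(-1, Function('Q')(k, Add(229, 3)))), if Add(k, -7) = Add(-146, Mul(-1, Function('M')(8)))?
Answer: -495224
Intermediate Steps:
k = -150 (k = Add(7, Add(-146, Mul(-1, 11))) = Add(7, Add(-146, -11)) = Add(7, -157) = -150)
Function('Q')(W, H) = Add(Mul(-311, W), Mul(H, W))
Add(-483374, Mul(-1, Function('Q')(k, Add(229, 3)))) = Add(-483374, Mul(-1, Mul(-150, Add(-311, Add(229, 3))))) = Add(-483374, Mul(-1, Mul(-150, Add(-311, 232)))) = Add(-483374, Mul(-1, Mul(-150, -79))) = Add(-483374, Mul(-1, 11850)) = Add(-483374, -11850) = -495224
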